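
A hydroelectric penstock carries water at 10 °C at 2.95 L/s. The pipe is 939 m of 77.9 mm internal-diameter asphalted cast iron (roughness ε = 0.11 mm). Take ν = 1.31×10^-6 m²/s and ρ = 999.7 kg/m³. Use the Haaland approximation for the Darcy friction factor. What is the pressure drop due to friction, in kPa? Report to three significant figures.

Δp ≈ 59.6 kPa

V = 4Q/(πD²) = 4·0.00295/(π·0.0779²) = 0.6190 m/s
Re = VD/ν = 0.6190·0.0779/1.31×10^-6 = 3.68×10^4 → turbulent
ε/D = 0.11/77.9 = 0.00141
Haaland: f = 0.02581
h_f = f(L/D)V²/(2g) = 0.02581·(939/0.0779)·0.6190²/(2·9.81) = 6.074 m
Δp = ρg·h_f = 999.7·9.81·6.074 = 59.56 kPa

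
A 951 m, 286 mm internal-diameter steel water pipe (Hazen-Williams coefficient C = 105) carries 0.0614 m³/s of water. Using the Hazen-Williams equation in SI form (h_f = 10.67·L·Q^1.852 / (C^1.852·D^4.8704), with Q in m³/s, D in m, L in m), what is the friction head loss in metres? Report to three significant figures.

h_f ≈ 4.64 m

h_f = 10.67·951·0.0614^1.852 / (105^1.852·0.286^4.8704) = 4.640 m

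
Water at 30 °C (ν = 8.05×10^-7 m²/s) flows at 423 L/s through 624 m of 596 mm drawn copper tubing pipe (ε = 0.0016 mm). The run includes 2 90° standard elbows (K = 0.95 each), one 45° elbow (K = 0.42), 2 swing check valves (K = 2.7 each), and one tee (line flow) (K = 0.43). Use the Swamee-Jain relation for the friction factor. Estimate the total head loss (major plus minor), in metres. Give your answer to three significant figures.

H_L ≈ 2.36 m

V = 4Q/(πD²) = 1.516 m/s; V²/2g = 0.1172 m
Re = 1.12×10^6, ε/D = 2.68×10^-6 → f = 0.01146 (Swamee-Jain)
Major: h_f = f(L/D)·V²/2g = 0.01146·1047·0.1172 = 1.406 m
Minor: ΣK = 8.15; h_m = ΣK·V²/2g = 0.9549 m
Total H_L = 1.406 + 0.9549 = 2.360 m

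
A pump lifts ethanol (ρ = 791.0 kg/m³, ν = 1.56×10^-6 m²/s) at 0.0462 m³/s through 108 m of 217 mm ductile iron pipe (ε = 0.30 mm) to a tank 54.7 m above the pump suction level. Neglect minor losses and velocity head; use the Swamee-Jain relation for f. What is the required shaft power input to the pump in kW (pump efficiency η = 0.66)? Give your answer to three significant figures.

P_shaft ≈ 30.2 kW

V = 4Q/(πD²) = 1.249 m/s; Re = 1.74×10^5; ε/D = 0.00138; f = 0.02275
h_f = f(L/D)V²/2g = 0.9005 m
Total head H = z + h_f = 54.7 + 0.9005 = 55.60 m
P_hyd = ρgQH = 791.0·9.81·0.0462·55.60 = 19.93 kW
P_shaft = P_hyd/η = 19.93/0.66 = 30.20 kW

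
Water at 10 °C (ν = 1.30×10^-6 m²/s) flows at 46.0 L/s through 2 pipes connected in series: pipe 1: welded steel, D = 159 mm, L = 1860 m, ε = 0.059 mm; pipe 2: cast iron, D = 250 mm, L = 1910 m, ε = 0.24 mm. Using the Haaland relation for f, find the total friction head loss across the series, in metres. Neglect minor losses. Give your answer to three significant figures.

H ≈ 62.7 m

Pipe 1: V = 2.317 m/s, Re = 2.83×10^5, ε/D = 3.71×10^-4, f = 0.01736, h_1 = f(L/D)V²/2g = 55.56 m
Pipe 2: V = 0.9371 m/s, Re = 1.80×10^5, ε/D = 9.60×10^-4, f = 0.02088, h_2 = f(L/D)V²/2g = 7.139 m
Series → Q common, losses add: H = Σh = 62.70 m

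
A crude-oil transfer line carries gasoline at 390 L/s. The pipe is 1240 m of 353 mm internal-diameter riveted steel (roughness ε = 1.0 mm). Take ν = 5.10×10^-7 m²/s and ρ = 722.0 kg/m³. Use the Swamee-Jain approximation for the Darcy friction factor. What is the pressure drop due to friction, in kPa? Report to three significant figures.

V = 4Q/(πD²) = 4·0.390/(π·0.353²) = 3.985 m/s
Re = VD/ν = 3.985·0.353/5.10×10^-7 = 2.76×10^6 → turbulent
ε/D = 1.0/353 = 0.00283
Swamee-Jain: f = 0.02583
h_f = f(L/D)V²/(2g) = 0.02583·(1240/0.353)·3.985²/(2·9.81) = 73.45 m
Δp = ρg·h_f = 722.0·9.81·73.45 = 520.2 kPa

Δp ≈ 520 kPa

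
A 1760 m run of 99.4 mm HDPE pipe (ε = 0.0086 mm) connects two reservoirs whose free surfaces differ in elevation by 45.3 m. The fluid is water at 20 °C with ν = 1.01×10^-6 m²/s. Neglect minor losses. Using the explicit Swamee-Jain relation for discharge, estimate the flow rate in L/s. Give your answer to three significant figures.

Swamee-Jain (Type II): Q = -0.965·√(gD⁵h_f/L)·ln[ε/(3.7D) + √(3.17ν²L/(gD³h_f))]
√(gD⁵h_f/L) = √(9.81·0.0994⁵·45.3/1760) = 0.001565
ε/(3.7D) = 2.34×10^-5; √(3.17ν²L/(gD³h_f)) = 1.14×10^-4
Q = -0.965·0.001565·ln(1.376×10^-4) = 0.01343 m³/s
Check: V = 1.73 m/s, Re = 1.70×10^5, f = 0.01672, h_f = 45.2 m ≈ 45.3 m ✓

Q ≈ 13.4 L/s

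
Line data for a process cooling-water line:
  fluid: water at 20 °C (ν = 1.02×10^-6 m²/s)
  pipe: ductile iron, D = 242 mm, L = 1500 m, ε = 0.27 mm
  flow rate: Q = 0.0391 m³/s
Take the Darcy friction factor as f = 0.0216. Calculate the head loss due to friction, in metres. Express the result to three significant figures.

h_f ≈ 4.93 m

V = 4Q/(πD²) = 4·0.0391/(π·0.242²) = 0.8501 m/s
h_f = f(L/D)V²/(2g) = 0.02160·(1500/0.242)·0.8501²/(2·9.81) = 4.931 m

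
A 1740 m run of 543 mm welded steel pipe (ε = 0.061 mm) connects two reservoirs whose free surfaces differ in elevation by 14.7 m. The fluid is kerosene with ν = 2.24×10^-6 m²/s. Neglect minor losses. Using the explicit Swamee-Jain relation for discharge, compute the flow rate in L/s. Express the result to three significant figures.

Swamee-Jain (Type II): Q = -0.965·√(gD⁵h_f/L)·ln[ε/(3.7D) + √(3.17ν²L/(gD³h_f))]
√(gD⁵h_f/L) = √(9.81·0.543⁵·14.7/1740) = 0.06255
ε/(3.7D) = 3.04×10^-5; √(3.17ν²L/(gD³h_f)) = 3.46×10^-5
Q = -0.965·0.06255·ln(6.498×10^-5) = 0.5819 m³/s
Check: V = 2.51 m/s, Re = 6.09×10^5, f = 0.01431, h_f = 14.8 m ≈ 14.7 m ✓

Q ≈ 582 L/s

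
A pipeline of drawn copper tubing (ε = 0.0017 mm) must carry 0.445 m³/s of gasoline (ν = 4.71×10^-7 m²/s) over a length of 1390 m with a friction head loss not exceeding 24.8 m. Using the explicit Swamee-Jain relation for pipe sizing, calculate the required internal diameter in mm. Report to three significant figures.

D ≈ 391 mm

Swamee-Jain (Type III): D = 0.66·[ε^1.25·(LQ²/(gh_f))^4.75 + ν·Q^9.4·(L/(gh_f))^5.2]^0.04
LQ²/(gh_f) = 1.131; L/(gh_f) = 5.713
Term 1 = ε^1.25·(…)^4.75 = 1.10×10^-7; Term 2 = ν·Q^9.4·(…)^5.2 = 2.01×10^-6
D = 0.66·(1.10×10^-7 + 2.01×10^-6)^0.04 = 0.3914 m = 391 mm
Check: V = 3.70 m/s, Re = 3.07×10^6, f = 0.009910, h_f = 24.5 m ≈ 24.8 m ✓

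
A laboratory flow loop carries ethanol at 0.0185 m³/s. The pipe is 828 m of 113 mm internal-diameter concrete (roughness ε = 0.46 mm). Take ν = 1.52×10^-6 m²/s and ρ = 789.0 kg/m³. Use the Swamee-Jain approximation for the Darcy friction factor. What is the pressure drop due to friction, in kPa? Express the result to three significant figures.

Δp ≈ 291 kPa

V = 4Q/(πD²) = 4·0.0185/(π·0.113²) = 1.845 m/s
Re = VD/ν = 1.845·0.113/1.52×10^-6 = 1.37×10^5 → turbulent
ε/D = 0.46/113 = 0.00407
Swamee-Jain: f = 0.02957
h_f = f(L/D)V²/(2g) = 0.02957·(828/0.113)·1.845²/(2·9.81) = 37.58 m
Δp = ρg·h_f = 789.0·9.81·37.58 = 290.9 kPa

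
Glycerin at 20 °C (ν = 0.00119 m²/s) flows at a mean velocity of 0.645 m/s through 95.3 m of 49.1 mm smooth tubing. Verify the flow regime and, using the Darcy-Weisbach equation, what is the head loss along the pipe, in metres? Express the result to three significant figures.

h_f ≈ 99.0 m

Re = VD/ν = 0.645·0.04910/0.00119 = 26.6 → laminar (Re < 2300)
f = 64/Re = 2.405
h_f = f(L/D)V²/(2g) = 2.405·(95.3/0.04910)·0.645²/(2·9.81) = 98.97 m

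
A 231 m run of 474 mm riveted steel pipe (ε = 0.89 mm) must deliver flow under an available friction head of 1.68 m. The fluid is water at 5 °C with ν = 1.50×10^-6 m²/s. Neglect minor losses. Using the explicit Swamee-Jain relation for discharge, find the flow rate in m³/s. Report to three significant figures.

Swamee-Jain (Type II): Q = -0.965·√(gD⁵h_f/L)·ln[ε/(3.7D) + √(3.17ν²L/(gD³h_f))]
√(gD⁵h_f/L) = √(9.81·0.474⁵·1.68/231) = 0.04132
ε/(3.7D) = 5.07×10^-4; √(3.17ν²L/(gD³h_f)) = 3.06×10^-5
Q = -0.965·0.04132·ln(5.381×10^-4) = 0.3001 m³/s
Check: V = 1.70 m/s, Re = 5.37×10^5, f = 0.02350, h_f = 1.69 m ≈ 1.68 m ✓

Q ≈ 0.300 m³/s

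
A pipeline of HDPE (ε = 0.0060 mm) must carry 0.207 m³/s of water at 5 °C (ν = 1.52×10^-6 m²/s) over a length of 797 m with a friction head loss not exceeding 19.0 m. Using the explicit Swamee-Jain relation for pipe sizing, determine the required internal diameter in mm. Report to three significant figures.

Swamee-Jain (Type III): D = 0.66·[ε^1.25·(LQ²/(gh_f))^4.75 + ν·Q^9.4·(L/(gh_f))^5.2]^0.04
LQ²/(gh_f) = 0.1832; L/(gh_f) = 4.276
Term 1 = ε^1.25·(…)^4.75 = 9.37×10^-11; Term 2 = ν·Q^9.4·(…)^5.2 = 1.08×10^-9
D = 0.66·(9.37×10^-11 + 1.08×10^-9)^0.04 = 0.2900 m = 290 mm
Check: V = 3.13 m/s, Re = 5.98×10^5, f = 0.01304, h_f = 18.0 m ≈ 19.0 m ✓

D ≈ 290 mm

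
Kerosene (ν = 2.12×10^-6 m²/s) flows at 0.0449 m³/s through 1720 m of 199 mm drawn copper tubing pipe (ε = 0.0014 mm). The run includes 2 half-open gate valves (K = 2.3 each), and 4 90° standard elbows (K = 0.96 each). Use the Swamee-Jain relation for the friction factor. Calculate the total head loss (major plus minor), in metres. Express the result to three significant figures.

H_L ≈ 16.3 m

V = 4Q/(πD²) = 1.444 m/s; V²/2g = 0.1062 m
Re = 1.36×10^5, ε/D = 7.04×10^-6 → f = 0.01683 (Swamee-Jain)
Major: h_f = f(L/D)·V²/2g = 0.01683·8643·0.1062 = 15.45 m
Minor: ΣK = 8.44; h_m = ΣK·V²/2g = 0.8965 m
Total H_L = 15.45 + 0.8965 = 16.35 m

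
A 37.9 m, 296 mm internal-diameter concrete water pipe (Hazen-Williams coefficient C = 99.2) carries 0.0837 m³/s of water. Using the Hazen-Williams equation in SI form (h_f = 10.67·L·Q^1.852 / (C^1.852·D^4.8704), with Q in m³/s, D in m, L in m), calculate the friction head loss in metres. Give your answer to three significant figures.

h_f ≈ 0.308 m

h_f = 10.67·37.9·0.0837^1.852 / (99.2^1.852·0.296^4.8704) = 0.3084 m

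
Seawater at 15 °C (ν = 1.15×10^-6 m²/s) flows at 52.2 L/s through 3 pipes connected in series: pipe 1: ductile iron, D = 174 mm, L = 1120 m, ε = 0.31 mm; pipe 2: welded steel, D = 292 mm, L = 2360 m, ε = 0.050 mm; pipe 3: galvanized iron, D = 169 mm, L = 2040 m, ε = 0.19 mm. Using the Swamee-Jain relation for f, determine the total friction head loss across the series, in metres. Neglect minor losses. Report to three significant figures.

H ≈ 112 m

Pipe 1: V = 2.195 m/s, Re = 3.32×10^5, ε/D = 0.00178, f = 0.02345, h_1 = f(L/D)V²/2g = 37.08 m
Pipe 2: V = 0.7795 m/s, Re = 1.98×10^5, ε/D = 1.71×10^-4, f = 0.01695, h_2 = f(L/D)V²/2g = 4.243 m
Pipe 3: V = 2.327 m/s, Re = 3.42×10^5, ε/D = 0.00112, f = 0.02114, h_3 = f(L/D)V²/2g = 70.42 m
Series → Q common, losses add: H = Σh = 111.7 m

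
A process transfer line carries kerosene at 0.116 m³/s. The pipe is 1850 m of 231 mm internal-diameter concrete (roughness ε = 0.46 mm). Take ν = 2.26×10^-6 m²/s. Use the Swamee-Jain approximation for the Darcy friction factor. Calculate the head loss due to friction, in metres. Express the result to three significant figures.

V = 4Q/(πD²) = 4·0.116/(π·0.231²) = 2.768 m/s
Re = VD/ν = 2.768·0.231/2.26×10^-6 = 2.83×10^5 → turbulent
ε/D = 0.46/231 = 0.00199
Swamee-Jain: f = 0.02419
h_f = f(L/D)V²/(2g) = 0.02419·(1850/0.231)·2.768²/(2·9.81) = 75.63 m

h_f ≈ 75.6 m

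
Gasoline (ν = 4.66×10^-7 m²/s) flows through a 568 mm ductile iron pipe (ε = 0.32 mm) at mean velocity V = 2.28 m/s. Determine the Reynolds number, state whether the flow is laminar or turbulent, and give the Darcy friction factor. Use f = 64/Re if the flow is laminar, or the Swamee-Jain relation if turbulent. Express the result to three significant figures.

Re ≈ 2.78×10^6; turbulent; f ≈ 0.0174

Re = VD/ν = 2.280·0.568/4.66×10^-7 = 2.78×10^6
Re > 4000 → turbulent; ε/D = 5.63×10^-4
Swamee-Jain: f = 0.01738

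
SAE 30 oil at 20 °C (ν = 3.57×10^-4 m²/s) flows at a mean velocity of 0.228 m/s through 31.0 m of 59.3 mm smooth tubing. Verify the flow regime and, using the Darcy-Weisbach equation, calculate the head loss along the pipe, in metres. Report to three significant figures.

Re = VD/ν = 0.228·0.05930/3.57×10^-4 = 37.9 → laminar (Re < 2300)
f = 64/Re = 1.690
h_f = f(L/D)V²/(2g) = 1.690·(31.0/0.05930)·0.228²/(2·9.81) = 2.341 m

h_f ≈ 2.34 m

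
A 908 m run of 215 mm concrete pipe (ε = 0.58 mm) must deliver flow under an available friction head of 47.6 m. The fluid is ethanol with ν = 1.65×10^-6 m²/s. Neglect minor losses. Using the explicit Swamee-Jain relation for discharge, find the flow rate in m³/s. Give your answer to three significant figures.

Q ≈ 0.106 m³/s

Swamee-Jain (Type II): Q = -0.965·√(gD⁵h_f/L)·ln[ε/(3.7D) + √(3.17ν²L/(gD³h_f))]
√(gD⁵h_f/L) = √(9.81·0.215⁵·47.6/908) = 0.01537
ε/(3.7D) = 7.29×10^-4; √(3.17ν²L/(gD³h_f)) = 4.11×10^-5
Q = -0.965·0.01537·ln(7.702×10^-4) = 0.1063 m³/s
Check: V = 2.93 m/s, Re = 3.82×10^5, f = 0.02591, h_f = 47.9 m ≈ 47.6 m ✓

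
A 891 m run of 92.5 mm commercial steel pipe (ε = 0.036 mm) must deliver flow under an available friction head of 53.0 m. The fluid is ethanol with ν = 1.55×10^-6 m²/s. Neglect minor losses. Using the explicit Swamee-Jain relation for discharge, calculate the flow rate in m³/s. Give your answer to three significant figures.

Swamee-Jain (Type II): Q = -0.965·√(gD⁵h_f/L)·ln[ε/(3.7D) + √(3.17ν²L/(gD³h_f))]
√(gD⁵h_f/L) = √(9.81·0.0925⁵·53.0/891) = 0.001988
ε/(3.7D) = 1.05×10^-4; √(3.17ν²L/(gD³h_f)) = 1.28×10^-4
Q = -0.965·0.001988·ln(2.336×10^-4) = 0.01604 m³/s
Check: V = 2.39 m/s, Re = 1.42×10^5, f = 0.01903, h_f = 53.2 m ≈ 53.0 m ✓

Q ≈ 0.0160 m³/s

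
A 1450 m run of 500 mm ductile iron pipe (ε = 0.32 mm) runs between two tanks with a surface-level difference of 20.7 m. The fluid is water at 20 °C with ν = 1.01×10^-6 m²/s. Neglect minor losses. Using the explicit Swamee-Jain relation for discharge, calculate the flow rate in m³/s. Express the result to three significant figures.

Q ≈ 0.548 m³/s

Swamee-Jain (Type II): Q = -0.965·√(gD⁵h_f/L)·ln[ε/(3.7D) + √(3.17ν²L/(gD³h_f))]
√(gD⁵h_f/L) = √(9.81·0.500⁵·20.7/1450) = 0.06615
ε/(3.7D) = 1.73×10^-4; √(3.17ν²L/(gD³h_f)) = 1.36×10^-5
Q = -0.965·0.06615·ln(1.866×10^-4) = 0.5482 m³/s
Check: V = 2.79 m/s, Re = 1.38×10^6, f = 0.01805, h_f = 20.8 m ≈ 20.7 m ✓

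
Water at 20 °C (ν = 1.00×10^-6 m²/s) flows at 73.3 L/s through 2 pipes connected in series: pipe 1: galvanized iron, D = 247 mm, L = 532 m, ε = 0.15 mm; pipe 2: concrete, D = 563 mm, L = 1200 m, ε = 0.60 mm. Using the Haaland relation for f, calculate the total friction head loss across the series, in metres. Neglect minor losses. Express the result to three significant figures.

H ≈ 4.94 m

Pipe 1: V = 1.530 m/s, Re = 3.78×10^5, ε/D = 6.07×10^-4, f = 0.01845, h_1 = f(L/D)V²/2g = 4.739 m
Pipe 2: V = 0.2944 m/s, Re = 1.66×10^5, ε/D = 0.00107, f = 0.02139, h_2 = f(L/D)V²/2g = 0.2015 m
Series → Q common, losses add: H = Σh = 4.940 m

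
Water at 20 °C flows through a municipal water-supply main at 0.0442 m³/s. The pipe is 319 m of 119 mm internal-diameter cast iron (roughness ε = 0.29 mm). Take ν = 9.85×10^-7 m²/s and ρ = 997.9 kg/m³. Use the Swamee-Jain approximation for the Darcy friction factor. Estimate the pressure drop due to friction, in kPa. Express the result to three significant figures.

Δp ≈ 531 kPa

V = 4Q/(πD²) = 4·0.0442/(π·0.119²) = 3.974 m/s
Re = VD/ν = 3.974·0.119/9.85×10^-7 = 4.80×10^5 → turbulent
ε/D = 0.29/119 = 0.00244
Swamee-Jain: f = 0.02515
h_f = f(L/D)V²/(2g) = 0.02515·(319/0.119)·3.974²/(2·9.81) = 54.26 m
Δp = ρg·h_f = 997.9·9.81·54.26 = 531.2 kPa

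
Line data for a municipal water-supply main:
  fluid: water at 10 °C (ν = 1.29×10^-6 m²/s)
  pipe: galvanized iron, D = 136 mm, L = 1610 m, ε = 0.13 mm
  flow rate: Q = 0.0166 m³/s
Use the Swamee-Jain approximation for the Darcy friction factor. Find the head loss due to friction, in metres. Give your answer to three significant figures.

V = 4Q/(πD²) = 4·0.0166/(π·0.136²) = 1.143 m/s
Re = VD/ν = 1.143·0.136/1.29×10^-6 = 1.20×10^5 → turbulent
ε/D = 0.13/136 = 9.56×10^-4
Swamee-Jain: f = 0.02181
h_f = f(L/D)V²/(2g) = 0.02181·(1610/0.136)·1.143²/(2·9.81) = 17.19 m

h_f ≈ 17.2 m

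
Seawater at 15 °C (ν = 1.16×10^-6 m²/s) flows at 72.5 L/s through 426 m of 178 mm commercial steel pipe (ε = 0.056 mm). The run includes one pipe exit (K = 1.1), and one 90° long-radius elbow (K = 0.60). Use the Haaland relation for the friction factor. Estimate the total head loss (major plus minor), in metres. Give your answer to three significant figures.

V = 4Q/(πD²) = 2.913 m/s; V²/2g = 0.4326 m
Re = 4.47×10^5, ε/D = 3.15×10^-4 → f = 0.01639 (Haaland)
Major: h_f = f(L/D)·V²/2g = 0.01639·2393·0.4326 = 16.97 m
Minor: ΣK = 1.70; h_m = ΣK·V²/2g = 0.7355 m
Total H_L = 16.97 + 0.7355 = 17.71 m

H_L ≈ 17.7 m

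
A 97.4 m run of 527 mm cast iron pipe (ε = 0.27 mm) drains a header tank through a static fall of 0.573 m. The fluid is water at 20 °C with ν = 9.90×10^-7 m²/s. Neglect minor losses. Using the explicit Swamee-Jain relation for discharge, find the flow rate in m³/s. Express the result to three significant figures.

Q ≈ 0.409 m³/s

Swamee-Jain (Type II): Q = -0.965·√(gD⁵h_f/L)·ln[ε/(3.7D) + √(3.17ν²L/(gD³h_f))]
√(gD⁵h_f/L) = √(9.81·0.527⁵·0.573/97.4) = 0.04843
ε/(3.7D) = 1.38×10^-4; √(3.17ν²L/(gD³h_f)) = 1.92×10^-5
Q = -0.965·0.04843·ln(1.576×10^-4) = 0.4092 m³/s
Check: V = 1.88 m/s, Re = 9.99×10^5, f = 0.01738, h_f = 0.576 m ≈ 0.573 m ✓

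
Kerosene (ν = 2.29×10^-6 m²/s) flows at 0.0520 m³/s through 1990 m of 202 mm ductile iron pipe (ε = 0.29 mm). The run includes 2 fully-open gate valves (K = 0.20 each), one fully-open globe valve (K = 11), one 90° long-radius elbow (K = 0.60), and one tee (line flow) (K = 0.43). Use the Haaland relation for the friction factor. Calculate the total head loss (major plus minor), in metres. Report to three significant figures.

V = 4Q/(πD²) = 1.623 m/s; V²/2g = 0.1342 m
Re = 1.43×10^5, ε/D = 0.00144 → f = 0.02286 (Haaland)
Major: h_f = f(L/D)·V²/2g = 0.02286·9851·0.1342 = 30.22 m
Minor: ΣK = 12.4; h_m = ΣK·V²/2g = 1.668 m
Total H_L = 30.22 + 1.668 = 31.89 m

H_L ≈ 31.9 m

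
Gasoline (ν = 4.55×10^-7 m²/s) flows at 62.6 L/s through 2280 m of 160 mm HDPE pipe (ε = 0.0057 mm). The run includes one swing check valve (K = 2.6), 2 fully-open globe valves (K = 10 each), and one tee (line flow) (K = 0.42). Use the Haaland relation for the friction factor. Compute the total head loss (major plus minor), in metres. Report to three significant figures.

H_L ≈ 96.7 m

V = 4Q/(πD²) = 3.113 m/s; V²/2g = 0.4941 m
Re = 1.09×10^6, ε/D = 3.56×10^-5 → f = 0.01212 (Haaland)
Major: h_f = f(L/D)·V²/2g = 0.01212·14250·0.4941 = 85.36 m
Minor: ΣK = 23.0; h_m = ΣK·V²/2g = 11.37 m
Total H_L = 85.36 + 11.37 = 96.73 m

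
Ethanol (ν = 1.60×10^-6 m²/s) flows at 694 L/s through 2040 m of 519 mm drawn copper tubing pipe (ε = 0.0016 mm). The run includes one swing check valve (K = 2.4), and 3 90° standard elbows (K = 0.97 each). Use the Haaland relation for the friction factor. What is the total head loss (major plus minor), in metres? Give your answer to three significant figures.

H_L ≈ 27.7 m

V = 4Q/(πD²) = 3.280 m/s; V²/2g = 0.5485 m
Re = 1.06×10^6, ε/D = 3.08×10^-6 → f = 0.01152 (Haaland)
Major: h_f = f(L/D)·V²/2g = 0.01152·3931·0.5485 = 24.83 m
Minor: ΣK = 5.31; h_m = ΣK·V²/2g = 2.912 m
Total H_L = 24.83 + 2.912 = 27.75 m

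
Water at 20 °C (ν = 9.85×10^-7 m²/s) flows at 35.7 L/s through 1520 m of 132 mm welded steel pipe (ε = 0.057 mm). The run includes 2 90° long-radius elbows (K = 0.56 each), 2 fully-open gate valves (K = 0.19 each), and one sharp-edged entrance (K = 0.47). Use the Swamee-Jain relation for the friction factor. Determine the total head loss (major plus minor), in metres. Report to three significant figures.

V = 4Q/(πD²) = 2.609 m/s; V²/2g = 0.3469 m
Re = 3.50×10^5, ε/D = 4.32×10^-4 → f = 0.01772 (Swamee-Jain)
Major: h_f = f(L/D)·V²/2g = 0.01772·11515·0.3469 = 70.80 m
Minor: ΣK = 1.97; h_m = ΣK·V²/2g = 0.6833 m
Total H_L = 70.80 + 0.6833 = 71.48 m

H_L ≈ 71.5 m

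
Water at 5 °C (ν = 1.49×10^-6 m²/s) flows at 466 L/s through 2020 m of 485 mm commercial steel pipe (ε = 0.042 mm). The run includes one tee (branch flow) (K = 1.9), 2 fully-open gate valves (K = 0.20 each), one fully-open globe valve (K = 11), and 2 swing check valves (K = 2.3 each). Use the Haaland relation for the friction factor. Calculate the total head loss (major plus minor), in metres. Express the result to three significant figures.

V = 4Q/(πD²) = 2.522 m/s; V²/2g = 0.3243 m
Re = 8.21×10^5, ε/D = 8.66×10^-5 → f = 0.01336 (Haaland)
Major: h_f = f(L/D)·V²/2g = 0.01336·4165·0.3243 = 18.05 m
Minor: ΣK = 17.9; h_m = ΣK·V²/2g = 5.805 m
Total H_L = 18.05 + 5.805 = 23.86 m

H_L ≈ 23.9 m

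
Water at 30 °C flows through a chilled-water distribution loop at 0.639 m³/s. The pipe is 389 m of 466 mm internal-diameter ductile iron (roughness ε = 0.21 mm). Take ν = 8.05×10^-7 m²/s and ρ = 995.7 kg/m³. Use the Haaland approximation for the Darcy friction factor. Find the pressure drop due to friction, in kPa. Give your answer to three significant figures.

V = 4Q/(πD²) = 4·0.639/(π·0.466²) = 3.747 m/s
Re = VD/ν = 3.747·0.466/8.05×10^-7 = 2.17×10^6 → turbulent
ε/D = 0.21/466 = 4.51×10^-4
Haaland: f = 0.01657
h_f = f(L/D)V²/(2g) = 0.01657·(389/0.466)·3.747²/(2·9.81) = 9.898 m
Δp = ρg·h_f = 995.7·9.81·9.898 = 96.68 kPa

Δp ≈ 96.7 kPa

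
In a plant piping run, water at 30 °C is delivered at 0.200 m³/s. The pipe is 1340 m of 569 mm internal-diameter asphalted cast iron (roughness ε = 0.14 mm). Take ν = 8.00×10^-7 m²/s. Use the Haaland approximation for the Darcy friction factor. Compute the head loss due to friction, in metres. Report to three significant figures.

h_f ≈ 1.16 m

V = 4Q/(πD²) = 4·0.200/(π·0.569²) = 0.7865 m/s
Re = VD/ν = 0.7865·0.569/8.00×10^-7 = 5.59×10^5 → turbulent
ε/D = 0.14/569 = 2.46×10^-4
Haaland: f = 0.01558
h_f = f(L/D)V²/(2g) = 0.01558·(1340/0.569)·0.7865²/(2·9.81) = 1.157 m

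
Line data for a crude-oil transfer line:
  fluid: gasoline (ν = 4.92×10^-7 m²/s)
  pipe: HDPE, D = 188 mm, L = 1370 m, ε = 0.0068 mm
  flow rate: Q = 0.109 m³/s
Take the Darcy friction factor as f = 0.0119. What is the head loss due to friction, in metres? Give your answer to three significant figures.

h_f ≈ 68.1 m

V = 4Q/(πD²) = 4·0.109/(π·0.188²) = 3.927 m/s
h_f = f(L/D)V²/(2g) = 0.01190·(1370/0.188)·3.927²/(2·9.81) = 68.15 m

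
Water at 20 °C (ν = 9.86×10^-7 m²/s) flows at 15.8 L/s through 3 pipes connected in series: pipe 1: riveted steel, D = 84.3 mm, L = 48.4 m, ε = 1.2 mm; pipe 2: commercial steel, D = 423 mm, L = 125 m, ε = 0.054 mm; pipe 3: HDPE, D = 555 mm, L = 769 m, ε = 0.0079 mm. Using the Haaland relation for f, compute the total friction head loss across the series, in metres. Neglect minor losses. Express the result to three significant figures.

Pipe 1: V = 2.831 m/s, Re = 2.42×10^5, ε/D = 0.0142, f = 0.04315, h_1 = f(L/D)V²/2g = 10.12 m
Pipe 2: V = 0.1124 m/s, Re = 4.82×10^4, ε/D = 1.28×10^-4, f = 0.02124, h_2 = f(L/D)V²/2g = 0.004044 m
Pipe 3: V = 0.06531 m/s, Re = 3.68×10^4, ε/D = 1.42×10^-5, f = 0.02225, h_3 = f(L/D)V²/2g = 0.006703 m
Series → Q common, losses add: H = Σh = 10.13 m

H ≈ 10.1 m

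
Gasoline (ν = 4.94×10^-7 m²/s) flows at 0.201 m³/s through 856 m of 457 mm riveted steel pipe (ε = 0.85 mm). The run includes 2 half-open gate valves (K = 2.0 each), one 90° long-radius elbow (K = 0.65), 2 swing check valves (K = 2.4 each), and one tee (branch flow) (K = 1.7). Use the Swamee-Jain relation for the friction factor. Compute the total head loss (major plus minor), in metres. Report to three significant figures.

V = 4Q/(πD²) = 1.225 m/s; V²/2g = 0.07653 m
Re = 1.13×10^6, ε/D = 0.00186 → f = 0.02322 (Swamee-Jain)
Major: h_f = f(L/D)·V²/2g = 0.02322·1873·0.07653 = 3.328 m
Minor: ΣK = 11.2; h_m = ΣK·V²/2g = 0.8533 m
Total H_L = 3.328 + 0.8533 = 4.182 m

H_L ≈ 4.18 m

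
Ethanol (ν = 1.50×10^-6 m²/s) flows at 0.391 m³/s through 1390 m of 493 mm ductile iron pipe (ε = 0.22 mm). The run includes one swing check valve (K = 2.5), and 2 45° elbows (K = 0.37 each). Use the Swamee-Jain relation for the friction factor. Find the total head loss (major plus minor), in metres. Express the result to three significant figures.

V = 4Q/(πD²) = 2.048 m/s; V²/2g = 0.2138 m
Re = 6.73×10^5, ε/D = 4.46×10^-4 → f = 0.01718 (Swamee-Jain)
Major: h_f = f(L/D)·V²/2g = 0.01718·2819·0.2138 = 10.36 m
Minor: ΣK = 3.24; h_m = ΣK·V²/2g = 0.6928 m
Total H_L = 10.36 + 0.6928 = 11.05 m

H_L ≈ 11.1 m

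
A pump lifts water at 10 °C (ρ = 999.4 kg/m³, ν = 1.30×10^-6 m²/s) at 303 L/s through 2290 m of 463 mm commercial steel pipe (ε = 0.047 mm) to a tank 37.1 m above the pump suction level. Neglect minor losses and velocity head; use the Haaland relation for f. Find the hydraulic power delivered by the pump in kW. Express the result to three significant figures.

V = 4Q/(πD²) = 1.800 m/s; Re = 6.41×10^5; ε/D = 1.02×10^-4; f = 0.01390
h_f = f(L/D)V²/2g = 11.35 m
Total head H = z + h_f = 37.1 + 11.35 = 48.45 m
P_hyd = ρgQH = 999.4·9.81·0.303·48.45 = 143.9 kW

P_hyd ≈ 144 kW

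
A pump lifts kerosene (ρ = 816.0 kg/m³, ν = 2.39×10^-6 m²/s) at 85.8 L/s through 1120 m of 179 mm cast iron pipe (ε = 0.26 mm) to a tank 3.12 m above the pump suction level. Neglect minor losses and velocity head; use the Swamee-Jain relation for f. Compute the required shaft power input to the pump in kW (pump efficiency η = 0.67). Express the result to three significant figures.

P_shaft ≈ 89.0 kW

V = 4Q/(πD²) = 3.410 m/s; Re = 2.55×10^5; ε/D = 0.00145; f = 0.02258
h_f = f(L/D)V²/2g = 83.71 m
Total head H = z + h_f = 3.12 + 83.71 = 86.83 m
P_hyd = ρgQH = 816.0·9.81·0.0858·86.83 = 59.64 kW
P_shaft = P_hyd/η = 59.64/0.67 = 89.02 kW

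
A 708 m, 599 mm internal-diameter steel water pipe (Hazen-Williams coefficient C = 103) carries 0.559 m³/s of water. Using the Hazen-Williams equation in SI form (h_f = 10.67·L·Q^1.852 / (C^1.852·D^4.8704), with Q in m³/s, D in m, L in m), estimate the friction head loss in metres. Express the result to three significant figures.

h_f ≈ 5.84 m

h_f = 10.67·708·0.559^1.852 / (103^1.852·0.599^4.8704) = 5.843 m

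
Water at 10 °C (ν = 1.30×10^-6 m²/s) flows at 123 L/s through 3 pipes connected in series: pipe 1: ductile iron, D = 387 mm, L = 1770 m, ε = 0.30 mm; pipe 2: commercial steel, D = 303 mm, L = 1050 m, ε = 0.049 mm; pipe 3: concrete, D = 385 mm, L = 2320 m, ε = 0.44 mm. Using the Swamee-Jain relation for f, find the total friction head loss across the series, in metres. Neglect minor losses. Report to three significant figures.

Pipe 1: V = 1.046 m/s, Re = 3.11×10^5, ε/D = 7.75×10^-4, f = 0.01972, h_1 = f(L/D)V²/2g = 5.025 m
Pipe 2: V = 1.706 m/s, Re = 3.98×10^5, ε/D = 1.62×10^-4, f = 0.01549, h_2 = f(L/D)V²/2g = 7.962 m
Pipe 3: V = 1.057 m/s, Re = 3.13×10^5, ε/D = 0.00114, f = 0.02128, h_3 = f(L/D)V²/2g = 7.297 m
Series → Q common, losses add: H = Σh = 20.28 m

H ≈ 20.3 m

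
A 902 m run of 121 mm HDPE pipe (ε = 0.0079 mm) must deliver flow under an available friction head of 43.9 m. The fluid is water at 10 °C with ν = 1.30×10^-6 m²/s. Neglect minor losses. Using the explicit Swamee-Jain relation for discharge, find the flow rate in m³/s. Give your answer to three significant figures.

Swamee-Jain (Type II): Q = -0.965·√(gD⁵h_f/L)·ln[ε/(3.7D) + √(3.17ν²L/(gD³h_f))]
√(gD⁵h_f/L) = √(9.81·0.121⁵·43.9/902) = 0.003519
ε/(3.7D) = 1.76×10^-5; √(3.17ν²L/(gD³h_f)) = 7.96×10^-5
Q = -0.965·0.003519·ln(9.723×10^-5) = 0.03137 m³/s
Check: V = 2.73 m/s, Re = 2.54×10^5, f = 0.01549, h_f = 43.8 m ≈ 43.9 m ✓

Q ≈ 0.0314 m³/s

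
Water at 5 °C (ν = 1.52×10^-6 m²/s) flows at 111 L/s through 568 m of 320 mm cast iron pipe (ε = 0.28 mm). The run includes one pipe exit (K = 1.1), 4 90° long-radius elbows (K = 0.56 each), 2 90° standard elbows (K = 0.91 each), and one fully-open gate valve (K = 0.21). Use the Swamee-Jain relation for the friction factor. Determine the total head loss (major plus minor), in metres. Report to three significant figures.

V = 4Q/(πD²) = 1.380 m/s; V²/2g = 0.09709 m
Re = 2.91×10^5, ε/D = 8.75×10^-4 → f = 0.02024 (Swamee-Jain)
Major: h_f = f(L/D)·V²/2g = 0.02024·1775·0.09709 = 3.488 m
Minor: ΣK = 5.37; h_m = ΣK·V²/2g = 0.5214 m
Total H_L = 3.488 + 0.5214 = 4.010 m

H_L ≈ 4.01 m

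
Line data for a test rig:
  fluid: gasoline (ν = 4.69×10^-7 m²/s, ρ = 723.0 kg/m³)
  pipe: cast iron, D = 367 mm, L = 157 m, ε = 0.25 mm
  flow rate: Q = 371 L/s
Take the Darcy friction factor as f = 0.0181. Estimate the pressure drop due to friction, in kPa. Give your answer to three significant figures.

V = 4Q/(πD²) = 4·0.371/(π·0.367²) = 3.507 m/s
h_f = f(L/D)V²/(2g) = 0.01810·(157/0.367)·3.507²/(2·9.81) = 4.854 m
Δp = ρg·h_f = 723.0·9.81·4.854 = 34.43 kPa

Δp ≈ 34.4 kPa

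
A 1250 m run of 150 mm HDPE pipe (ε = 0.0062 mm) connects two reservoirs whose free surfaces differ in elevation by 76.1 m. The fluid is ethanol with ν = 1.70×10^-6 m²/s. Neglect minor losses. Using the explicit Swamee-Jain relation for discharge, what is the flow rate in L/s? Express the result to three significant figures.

Swamee-Jain (Type II): Q = -0.965·√(gD⁵h_f/L)·ln[ε/(3.7D) + √(3.17ν²L/(gD³h_f))]
√(gD⁵h_f/L) = √(9.81·0.150⁵·76.1/1250) = 0.006734
ε/(3.7D) = 1.12×10^-5; √(3.17ν²L/(gD³h_f)) = 6.74×10^-5
Q = -0.965·0.006734·ln(7.859×10^-5) = 0.06142 m³/s
Check: V = 3.48 m/s, Re = 3.07×10^5, f = 0.01479, h_f = 75.9 m ≈ 76.1 m ✓

Q ≈ 61.4 L/s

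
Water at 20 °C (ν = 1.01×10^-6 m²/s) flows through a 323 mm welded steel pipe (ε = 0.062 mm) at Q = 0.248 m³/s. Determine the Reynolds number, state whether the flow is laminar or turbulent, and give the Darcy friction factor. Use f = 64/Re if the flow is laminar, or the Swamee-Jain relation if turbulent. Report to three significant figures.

V = 4Q/(πD²) = 3.027 m/s
Re = VD/ν = 3.027·0.323/1.01×10^-6 = 9.68×10^5
Re > 4000 → turbulent; ε/D = 1.92×10^-4
Swamee-Jain: f = 0.01471

Re ≈ 9.68×10^5; turbulent; f ≈ 0.0147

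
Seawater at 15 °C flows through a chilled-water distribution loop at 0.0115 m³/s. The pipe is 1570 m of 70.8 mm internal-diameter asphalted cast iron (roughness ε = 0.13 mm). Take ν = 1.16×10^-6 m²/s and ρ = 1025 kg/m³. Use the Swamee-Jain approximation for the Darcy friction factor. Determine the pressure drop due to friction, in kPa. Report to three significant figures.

V = 4Q/(πD²) = 4·0.0115/(π·0.0708²) = 2.921 m/s
Re = VD/ν = 2.921·0.0708/1.16×10^-6 = 1.78×10^5 → turbulent
ε/D = 0.13/70.8 = 0.00184
Swamee-Jain: f = 0.02413
h_f = f(L/D)V²/(2g) = 0.02413·(1570/0.0708)·2.921²/(2·9.81) = 232.7 m
Δp = ρg·h_f = 1025·9.81·232.7 = 2340 kPa

Δp ≈ 2340 kPa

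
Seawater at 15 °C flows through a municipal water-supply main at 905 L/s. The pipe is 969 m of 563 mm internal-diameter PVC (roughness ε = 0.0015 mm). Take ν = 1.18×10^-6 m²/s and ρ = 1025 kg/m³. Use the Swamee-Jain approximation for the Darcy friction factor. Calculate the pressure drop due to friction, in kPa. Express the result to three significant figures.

Δp ≈ 125 kPa

V = 4Q/(πD²) = 4·0.905/(π·0.563²) = 3.635 m/s
Re = VD/ν = 3.635·0.563/1.18×10^-6 = 1.73×10^6 → turbulent
ε/D = 0.0015/563 = 2.66×10^-6
Swamee-Jain: f = 0.01070
h_f = f(L/D)V²/(2g) = 0.01070·(969/0.563)·3.635²/(2·9.81) = 12.40 m
Δp = ρg·h_f = 1025·9.81·12.40 = 124.7 kPa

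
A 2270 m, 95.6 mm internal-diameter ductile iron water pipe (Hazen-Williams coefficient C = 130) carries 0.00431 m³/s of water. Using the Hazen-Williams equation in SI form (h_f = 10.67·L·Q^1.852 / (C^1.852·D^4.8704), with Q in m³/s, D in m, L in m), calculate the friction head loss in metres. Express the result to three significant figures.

h_f = 10.67·2270·0.00431^1.852 / (130^1.852·0.0956^4.8704) = 11.32 m

h_f ≈ 11.3 m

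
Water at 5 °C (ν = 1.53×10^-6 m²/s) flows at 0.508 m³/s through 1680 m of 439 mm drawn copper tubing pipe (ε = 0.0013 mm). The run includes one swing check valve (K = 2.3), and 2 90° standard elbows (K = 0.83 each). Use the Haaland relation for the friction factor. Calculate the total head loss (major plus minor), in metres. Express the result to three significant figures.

H_L ≈ 28.0 m

V = 4Q/(πD²) = 3.356 m/s; V²/2g = 0.5741 m
Re = 9.63×10^5, ε/D = 2.96×10^-6 → f = 0.01171 (Haaland)
Major: h_f = f(L/D)·V²/2g = 0.01171·3827·0.5741 = 25.72 m
Minor: ΣK = 3.96; h_m = ΣK·V²/2g = 2.273 m
Total H_L = 25.72 + 2.273 = 27.99 m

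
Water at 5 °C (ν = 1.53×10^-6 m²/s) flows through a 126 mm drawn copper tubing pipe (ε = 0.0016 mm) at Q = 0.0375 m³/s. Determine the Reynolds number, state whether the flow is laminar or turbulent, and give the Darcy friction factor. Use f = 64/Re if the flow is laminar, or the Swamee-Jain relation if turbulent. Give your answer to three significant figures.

Re ≈ 2.48×10^5; turbulent; f ≈ 0.0150

V = 4Q/(πD²) = 3.007 m/s
Re = VD/ν = 3.007·0.126/1.53×10^-6 = 2.48×10^5
Re > 4000 → turbulent; ε/D = 1.27×10^-5
Swamee-Jain: f = 0.01504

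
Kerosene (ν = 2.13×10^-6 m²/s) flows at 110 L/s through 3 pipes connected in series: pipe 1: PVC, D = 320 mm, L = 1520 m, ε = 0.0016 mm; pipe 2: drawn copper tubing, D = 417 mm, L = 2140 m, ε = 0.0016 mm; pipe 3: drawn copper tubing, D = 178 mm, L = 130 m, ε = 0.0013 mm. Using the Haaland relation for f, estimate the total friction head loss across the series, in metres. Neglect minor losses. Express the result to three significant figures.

H ≈ 19.8 m

Pipe 1: V = 1.368 m/s, Re = 2.05×10^5, ε/D = 5.00×10^-6, f = 0.01545, h_1 = f(L/D)V²/2g = 6.996 m
Pipe 2: V = 0.8054 m/s, Re = 1.58×10^5, ε/D = 3.84×10^-6, f = 0.01626, h_2 = f(L/D)V²/2g = 2.759 m
Pipe 3: V = 4.420 m/s, Re = 3.69×10^5, ε/D = 7.30×10^-6, f = 0.01387, h_3 = f(L/D)V²/2g = 10.09 m
Series → Q common, losses add: H = Σh = 19.84 m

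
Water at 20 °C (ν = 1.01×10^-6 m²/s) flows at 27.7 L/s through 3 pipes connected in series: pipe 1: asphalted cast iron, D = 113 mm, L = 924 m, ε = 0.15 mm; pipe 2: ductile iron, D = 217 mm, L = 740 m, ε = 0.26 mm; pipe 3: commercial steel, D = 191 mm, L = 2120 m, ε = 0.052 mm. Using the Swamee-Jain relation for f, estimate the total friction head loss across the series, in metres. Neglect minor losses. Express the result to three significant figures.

H ≈ 81.5 m

Pipe 1: V = 2.762 m/s, Re = 3.09×10^5, ε/D = 0.00133, f = 0.02199, h_1 = f(L/D)V²/2g = 69.90 m
Pipe 2: V = 0.7490 m/s, Re = 1.61×10^5, ε/D = 0.00120, f = 0.02222, h_2 = f(L/D)V²/2g = 2.166 m
Pipe 3: V = 0.9668 m/s, Re = 1.83×10^5, ε/D = 2.72×10^-4, f = 0.01781, h_3 = f(L/D)V²/2g = 9.415 m
Series → Q common, losses add: H = Σh = 81.48 m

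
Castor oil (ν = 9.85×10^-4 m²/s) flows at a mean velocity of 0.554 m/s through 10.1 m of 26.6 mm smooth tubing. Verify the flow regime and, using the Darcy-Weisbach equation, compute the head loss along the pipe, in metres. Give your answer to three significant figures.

Re = VD/ν = 0.554·0.02660/9.85×10^-4 = 15.0 → laminar (Re < 2300)
f = 64/Re = 4.278
h_f = f(L/D)V²/(2g) = 4.278·(10.1/0.02660)·0.554²/(2·9.81) = 25.41 m

h_f ≈ 25.4 m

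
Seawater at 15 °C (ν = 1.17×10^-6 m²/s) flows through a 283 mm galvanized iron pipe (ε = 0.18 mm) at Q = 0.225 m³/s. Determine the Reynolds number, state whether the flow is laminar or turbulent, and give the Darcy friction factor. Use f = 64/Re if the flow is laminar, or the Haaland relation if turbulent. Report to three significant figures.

V = 4Q/(πD²) = 3.577 m/s
Re = VD/ν = 3.577·0.283/1.17×10^-6 = 8.65×10^5
Re > 4000 → turbulent; ε/D = 6.36×10^-4
Haaland: f = 0.01810

Re ≈ 8.65×10^5; turbulent; f ≈ 0.0181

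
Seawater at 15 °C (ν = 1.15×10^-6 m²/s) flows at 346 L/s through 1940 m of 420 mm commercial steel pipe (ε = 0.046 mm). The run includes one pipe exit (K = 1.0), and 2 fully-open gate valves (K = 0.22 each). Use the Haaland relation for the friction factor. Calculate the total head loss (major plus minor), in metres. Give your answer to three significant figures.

V = 4Q/(πD²) = 2.497 m/s; V²/2g = 0.3179 m
Re = 9.12×10^5, ε/D = 1.10×10^-4 → f = 0.01356 (Haaland)
Major: h_f = f(L/D)·V²/2g = 0.01356·4619·0.3179 = 19.91 m
Minor: ΣK = 1.44; h_m = ΣK·V²/2g = 0.4578 m
Total H_L = 19.91 + 0.4578 = 20.37 m

H_L ≈ 20.4 m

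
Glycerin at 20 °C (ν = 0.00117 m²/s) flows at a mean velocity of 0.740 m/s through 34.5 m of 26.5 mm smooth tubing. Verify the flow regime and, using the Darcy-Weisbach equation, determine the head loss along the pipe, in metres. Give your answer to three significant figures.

h_f ≈ 139 m

Re = VD/ν = 0.740·0.02650/0.00117 = 16.8 → laminar (Re < 2300)
f = 64/Re = 3.818
h_f = f(L/D)V²/(2g) = 3.818·(34.5/0.02650)·0.740²/(2·9.81) = 138.7 m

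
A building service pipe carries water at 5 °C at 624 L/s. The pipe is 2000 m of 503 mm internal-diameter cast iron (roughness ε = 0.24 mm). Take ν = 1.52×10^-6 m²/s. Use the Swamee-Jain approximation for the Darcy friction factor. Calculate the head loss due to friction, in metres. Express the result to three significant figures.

V = 4Q/(πD²) = 4·0.624/(π·0.503²) = 3.140 m/s
Re = VD/ν = 3.140·0.503/1.52×10^-6 = 1.04×10^6 → turbulent
ε/D = 0.24/503 = 4.77×10^-4
Swamee-Jain: f = 0.01712
h_f = f(L/D)V²/(2g) = 0.01712·(2000/0.503)·3.140²/(2·9.81) = 34.22 m

h_f ≈ 34.2 m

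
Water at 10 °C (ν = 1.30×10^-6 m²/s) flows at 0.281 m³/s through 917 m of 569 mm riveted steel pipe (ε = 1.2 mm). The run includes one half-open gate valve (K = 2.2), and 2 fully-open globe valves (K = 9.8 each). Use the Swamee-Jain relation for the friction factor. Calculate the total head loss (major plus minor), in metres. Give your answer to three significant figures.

V = 4Q/(πD²) = 1.105 m/s; V²/2g = 0.06224 m
Re = 4.84×10^5, ε/D = 0.00211 → f = 0.02423 (Swamee-Jain)
Major: h_f = f(L/D)·V²/2g = 0.02423·1612·0.06224 = 2.431 m
Minor: ΣK = 21.8; h_m = ΣK·V²/2g = 1.357 m
Total H_L = 2.431 + 1.357 = 3.788 m

H_L ≈ 3.79 m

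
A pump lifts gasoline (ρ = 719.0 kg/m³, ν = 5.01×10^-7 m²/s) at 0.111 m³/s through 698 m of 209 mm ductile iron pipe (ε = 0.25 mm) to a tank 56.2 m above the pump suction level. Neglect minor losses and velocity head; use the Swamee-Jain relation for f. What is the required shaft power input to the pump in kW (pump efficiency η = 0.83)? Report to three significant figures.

P_shaft ≈ 88.0 kW

V = 4Q/(πD²) = 3.235 m/s; Re = 1.35×10^6; ε/D = 0.00120; f = 0.02079
h_f = f(L/D)V²/2g = 37.05 m
Total head H = z + h_f = 56.2 + 37.05 = 93.25 m
P_hyd = ρgQH = 719.0·9.81·0.111·93.25 = 73.01 kW
P_shaft = P_hyd/η = 73.01/0.83 = 87.96 kW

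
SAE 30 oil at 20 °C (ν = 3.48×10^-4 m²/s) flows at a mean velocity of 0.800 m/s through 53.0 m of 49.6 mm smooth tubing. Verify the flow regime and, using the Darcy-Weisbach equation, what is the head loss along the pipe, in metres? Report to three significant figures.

h_f ≈ 19.6 m

Re = VD/ν = 0.800·0.04960/3.48×10^-4 = 114 → laminar (Re < 2300)
f = 64/Re = 0.5613
h_f = f(L/D)V²/(2g) = 0.5613·(53.0/0.04960)·0.800²/(2·9.81) = 19.56 m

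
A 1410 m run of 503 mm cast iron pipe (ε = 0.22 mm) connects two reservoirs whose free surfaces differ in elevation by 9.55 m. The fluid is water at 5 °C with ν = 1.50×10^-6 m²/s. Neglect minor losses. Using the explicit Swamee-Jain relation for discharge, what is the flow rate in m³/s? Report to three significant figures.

Swamee-Jain (Type II): Q = -0.965·√(gD⁵h_f/L)·ln[ε/(3.7D) + √(3.17ν²L/(gD³h_f))]
√(gD⁵h_f/L) = √(9.81·0.503⁵·9.55/1410) = 0.04625
ε/(3.7D) = 1.18×10^-4; √(3.17ν²L/(gD³h_f)) = 2.90×10^-5
Q = -0.965·0.04625·ln(1.473×10^-4) = 0.3938 m³/s
Check: V = 1.98 m/s, Re = 6.65×10^5, f = 0.01713, h_f = 9.61 m ≈ 9.55 m ✓

Q ≈ 0.394 m³/s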